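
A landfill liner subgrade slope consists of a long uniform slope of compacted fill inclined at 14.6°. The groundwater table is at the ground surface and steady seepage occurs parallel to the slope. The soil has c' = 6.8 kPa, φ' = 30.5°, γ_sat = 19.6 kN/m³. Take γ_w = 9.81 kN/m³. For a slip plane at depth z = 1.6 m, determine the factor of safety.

FS = 2.02

With seepage parallel to the slope and the water table at the surface, the effective normal stress on the slip plane uses the buoyant unit weight γ' = γ_sat − γ_w while the driving shear stress uses γ_sat:
FS = [c' + γ' z cos²β tanφ'] / [γ_sat z sinβ cosβ]
γ' = 19.6 − 9.81 = 9.79 kN/m³
Numerator = 6.8 + 9.79·1.6·cos²14.6°·tan30.5° = 6.8 + 9.79·1.6·0.9365·0.5890 = 15.441 kPa
Denominator = 19.6·1.6·sin14.6°·cos14.6° = 19.6·1.6·0.2521·0.9677 = 7.650 kPa
FS = 15.441 / 7.650 = 2.018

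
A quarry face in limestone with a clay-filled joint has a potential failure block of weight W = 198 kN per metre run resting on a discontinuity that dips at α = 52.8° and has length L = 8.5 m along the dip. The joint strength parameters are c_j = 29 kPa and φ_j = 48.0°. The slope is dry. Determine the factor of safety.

FS = 2.41

Resolving the block weight along and normal to the plane and applying the Mohr–Coulomb strength on the joint:
N' = W cosα = 198·cos52.8° = 119.7 kN/m
Driving force T = W sinα = 198·sin52.8° = 157.7 kN/m
Resisting force R = c_j·L + N'·tanφ_j = 29·8.5 + 119.7·tan48.0° = 246.5 + 133.0 = 379.5 kN/m
FS = R / T = 379.5 / 157.7 = 2.406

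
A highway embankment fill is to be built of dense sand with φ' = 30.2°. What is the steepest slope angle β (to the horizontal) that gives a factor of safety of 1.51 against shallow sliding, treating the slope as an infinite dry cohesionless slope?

For an infinite dry cohesionless slope FS = tanφ'/tanβ, so tanβ = tanφ' / FS.
tanβ = tan30.2° / 1.51 = 0.5820 / 1.51 = 0.3854
β = arctan(0.3854) = 21.08°

β = 21.1°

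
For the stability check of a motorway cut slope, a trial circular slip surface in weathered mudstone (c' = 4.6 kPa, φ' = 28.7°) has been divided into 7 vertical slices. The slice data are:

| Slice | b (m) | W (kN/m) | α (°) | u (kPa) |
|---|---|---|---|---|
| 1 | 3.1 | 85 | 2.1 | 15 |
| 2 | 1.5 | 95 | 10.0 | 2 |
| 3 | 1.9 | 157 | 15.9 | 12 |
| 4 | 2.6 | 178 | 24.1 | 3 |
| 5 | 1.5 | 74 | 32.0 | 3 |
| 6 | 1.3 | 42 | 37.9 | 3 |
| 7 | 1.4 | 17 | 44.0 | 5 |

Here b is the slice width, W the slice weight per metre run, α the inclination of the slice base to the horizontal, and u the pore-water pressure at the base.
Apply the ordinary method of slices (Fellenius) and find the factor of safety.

Ordinary method of slices: FS = Σ[c'·Δl_i + (W_i cosα_i − u_i·Δl_i)·tanφ'] / Σ W_i sinα_i, with Δl_i = b_i / cosα_i.
Slice 1: Δl = 3.1/cos2.1° = 3.102 m; N'_1 = 85·cos2.1° − 15·3.102 = 38.4; c'Δl = 14.27; W sinα = 3.1
Slice 2: Δl = 1.5/cos10.0° = 1.523 m; N'_2 = 95·cos10.0° − 2·1.523 = 90.5; c'Δl = 7.01; W sinα = 16.5
Slice 3: Δl = 1.9/cos15.9° = 1.976 m; N'_3 = 157·cos15.9° − 12·1.976 = 127.3; c'Δl = 9.09; W sinα = 43.0
Slice 4: Δl = 2.6/cos24.1° = 2.848 m; N'_4 = 178·cos24.1° − 3·2.848 = 153.9; c'Δl = 13.10; W sinα = 72.7
Slice 5: Δl = 1.5/cos32.0° = 1.769 m; N'_5 = 74·cos32.0° − 3·1.769 = 57.4; c'Δl = 8.14; W sinα = 39.2
Slice 6: Δl = 1.3/cos37.9° = 1.647 m; N'_6 = 42·cos37.9° − 3·1.647 = 28.2; c'Δl = 7.58; W sinα = 25.8
Slice 7: Δl = 1.4/cos44.0° = 1.946 m; N'_7 = 17·cos44.0° − 5·1.946 = 2.5; c'Δl = 8.95; W sinα = 11.8
Σc'Δl = 68.1 kN/m; ΣN' = 498.3 kN/m; ΣW sinα = 212.1 kN/m
Resisting = 68.1 + 498.3·tan28.7° = 68.1 + 272.8 = 340.9 kN/m
FS = 340.9 / 212.1 = 1.607

FS = 1.61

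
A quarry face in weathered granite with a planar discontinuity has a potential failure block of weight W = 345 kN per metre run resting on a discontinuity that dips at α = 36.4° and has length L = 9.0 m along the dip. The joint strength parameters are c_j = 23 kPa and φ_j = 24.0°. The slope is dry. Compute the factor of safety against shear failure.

Resolving the block weight along and normal to the plane and applying the Mohr–Coulomb strength on the joint:
N' = W cosα = 345·cos36.4° = 277.7 kN/m
Driving force T = W sinα = 345·sin36.4° = 204.7 kN/m
Resisting force R = c_j·L + N'·tanφ_j = 23·9.0 + 277.7·tan24.0° = 207.0 + 123.6 = 330.6 kN/m
FS = R / T = 330.6 / 204.7 = 1.615

FS = 1.61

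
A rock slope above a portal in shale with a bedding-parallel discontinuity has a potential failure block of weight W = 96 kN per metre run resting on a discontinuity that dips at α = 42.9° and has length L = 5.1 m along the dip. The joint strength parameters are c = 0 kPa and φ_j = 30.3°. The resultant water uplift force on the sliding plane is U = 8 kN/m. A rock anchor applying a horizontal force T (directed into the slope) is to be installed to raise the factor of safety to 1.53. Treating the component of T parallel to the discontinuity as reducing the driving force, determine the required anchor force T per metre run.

Resolving forces along and normal to the sliding plane, with the horizontal anchor force T adding T·sinα to the effective normal force and T·cosα acting up the plane against the driving force:
FS = [cL + (W cosα − U + T sinα) tanφ_j] / [W sinα − T cosα]
Without the anchor: N' = 62.3 kN/m, driving T_d = 65.3 kN/m, resisting R = 0·5.1 + 62.3·tan30.3° = 36.4 kN/m, FS = 0.56.
Setting FS = 1.53 and solving for T:
1.53·(65.3 − T cos42.9°) = 36.4 + T sin42.9°·tan30.3°
T·(sin42.9°·tan30.3° + 1.53·cos42.9°) = 1.53·65.3 − 36.4
T·(0.6807·0.5844 + 1.53·0.7325) = 100.0 − 36.4 = 63.6
T·1.5186 = 63.6
T = 41.9 kN/m

T = 42 kN/m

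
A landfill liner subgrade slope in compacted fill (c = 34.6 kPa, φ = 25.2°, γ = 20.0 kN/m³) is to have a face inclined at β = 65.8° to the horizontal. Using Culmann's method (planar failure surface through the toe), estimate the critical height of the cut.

H_c = 23.72 m

Culmann's analysis gives the critical failure plane at α_cr = (β + φ)/2 = (65.8 + 25.2)/2 = 45.5°, and the critical height
H_c = (4c/γ) · sinβ cosφ / [1 − cos(β − φ)]
    = (4·34.6/20.0) · sin65.8°·cos25.2° / [1 − cos(40.6°)]
    = 6.920 · 0.9121·0.9048 / [1 − 0.7593]
    = 6.920 · 0.8253 / 0.2407
    = 23.72 m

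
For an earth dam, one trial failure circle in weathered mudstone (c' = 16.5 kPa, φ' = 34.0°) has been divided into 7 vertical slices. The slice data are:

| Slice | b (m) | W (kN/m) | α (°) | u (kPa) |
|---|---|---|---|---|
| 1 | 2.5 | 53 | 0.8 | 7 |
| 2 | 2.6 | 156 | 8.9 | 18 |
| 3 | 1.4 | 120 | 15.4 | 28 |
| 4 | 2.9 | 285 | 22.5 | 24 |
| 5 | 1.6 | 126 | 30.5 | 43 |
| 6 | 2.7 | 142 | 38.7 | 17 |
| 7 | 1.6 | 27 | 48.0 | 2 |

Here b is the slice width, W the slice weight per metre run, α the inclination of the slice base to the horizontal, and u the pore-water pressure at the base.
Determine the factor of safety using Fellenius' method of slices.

FS = 1.84

Ordinary method of slices: FS = Σ[c'·Δl_i + (W_i cosα_i − u_i·Δl_i)·tanφ'] / Σ W_i sinα_i, with Δl_i = b_i / cosα_i.
Slice 1: Δl = 2.5/cos0.8° = 2.500 m; N'_1 = 53·cos0.8° − 7·2.500 = 35.5; c'Δl = 41.25; W sinα = 0.7
Slice 2: Δl = 2.6/cos8.9° = 2.632 m; N'_2 = 156·cos8.9° − 18·2.632 = 106.8; c'Δl = 43.42; W sinα = 24.1
Slice 3: Δl = 1.4/cos15.4° = 1.452 m; N'_3 = 120·cos15.4° − 28·1.452 = 75.0; c'Δl = 23.96; W sinα = 31.9
Slice 4: Δl = 2.9/cos22.5° = 3.139 m; N'_4 = 285·cos22.5° − 24·3.139 = 188.0; c'Δl = 51.79; W sinα = 109.1
Slice 5: Δl = 1.6/cos30.5° = 1.857 m; N'_5 = 126·cos30.5° − 43·1.857 = 28.7; c'Δl = 30.64; W sinα = 63.9
Slice 6: Δl = 2.7/cos38.7° = 3.460 m; N'_6 = 142·cos38.7° − 17·3.460 = 52.0; c'Δl = 57.08; W sinα = 88.8
Slice 7: Δl = 1.6/cos48.0° = 2.391 m; N'_7 = 27·cos48.0° − 2·2.391 = 13.3; c'Δl = 39.45; W sinα = 20.1
Σc'Δl = 287.6 kN/m; ΣN' = 499.3 kN/m; ΣW sinα = 338.6 kN/m
Resisting = 287.6 + 499.3·tan34.0° = 287.6 + 336.8 = 624.4 kN/m
FS = 624.4 / 338.6 = 1.844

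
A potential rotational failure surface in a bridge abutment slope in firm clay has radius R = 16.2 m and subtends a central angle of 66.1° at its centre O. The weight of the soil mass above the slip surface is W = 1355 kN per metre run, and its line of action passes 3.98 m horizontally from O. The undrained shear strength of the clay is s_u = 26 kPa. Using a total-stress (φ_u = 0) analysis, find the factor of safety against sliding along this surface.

FS = 1.46

Taking moments about the centre O, the resisting moment is provided by the undrained shear strength acting along the arc:
Arc length L_a = R·θ = 16.2·(66.1°·π/180) = 16.2·1.1537 = 18.69 m
M_R = s_u·L_a·R = 26·18.69·16.2 = 7871.9 kN·m/m
M_D = W·d = 1355·3.98 = 5392.9 kN·m/m
FS = M_R / M_D = 7871.9 / 5392.9 = 1.460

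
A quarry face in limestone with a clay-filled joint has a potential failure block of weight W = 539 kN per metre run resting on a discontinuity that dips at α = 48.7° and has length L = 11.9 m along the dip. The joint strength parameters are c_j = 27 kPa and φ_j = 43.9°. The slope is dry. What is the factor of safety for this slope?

FS = 1.64

Resolving the block weight along and normal to the plane and applying the Mohr–Coulomb strength on the joint:
N' = W cosα = 539·cos48.7° = 355.7 kN/m
Driving force T = W sinα = 539·sin48.7° = 404.9 kN/m
Resisting force R = c_j·L + N'·tanφ_j = 27·11.9 + 355.7·tan43.9° = 321.3 + 342.3 = 663.6 kN/m
FS = R / T = 663.6 / 404.9 = 1.639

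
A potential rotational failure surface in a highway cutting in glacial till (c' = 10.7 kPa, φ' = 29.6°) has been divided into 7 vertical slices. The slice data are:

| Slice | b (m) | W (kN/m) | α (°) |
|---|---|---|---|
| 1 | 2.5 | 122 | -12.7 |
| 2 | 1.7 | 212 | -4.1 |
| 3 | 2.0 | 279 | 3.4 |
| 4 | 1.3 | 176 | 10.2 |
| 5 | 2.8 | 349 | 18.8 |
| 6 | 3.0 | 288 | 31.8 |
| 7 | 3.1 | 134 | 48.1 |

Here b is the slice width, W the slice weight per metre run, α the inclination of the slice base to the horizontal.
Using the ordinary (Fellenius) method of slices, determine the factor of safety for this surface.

Ordinary method of slices: FS = Σ[c'·Δl_i + (W_i cosα_i)·tanφ'] / Σ W_i sinα_i, with Δl_i = b_i / cosα_i.
Slice 1: Δl = 2.5/cos(-12.7°) = 2.563 m; N'_1 = 122·cos(-12.7°) = 119.0; c'Δl = 27.42; W sinα = -26.8
Slice 2: Δl = 1.7/cos(-4.1°) = 1.704 m; N'_2 = 212·cos(-4.1°) = 211.5; c'Δl = 18.24; W sinα = -15.2
Slice 3: Δl = 2.0/cos3.4° = 2.004 m; N'_3 = 279·cos3.4° = 278.5; c'Δl = 21.44; W sinα = 16.5
Slice 4: Δl = 1.3/cos10.2° = 1.321 m; N'_4 = 176·cos10.2° = 173.2; c'Δl = 14.13; W sinα = 31.2
Slice 5: Δl = 2.8/cos18.8° = 2.958 m; N'_5 = 349·cos18.8° = 330.4; c'Δl = 31.65; W sinα = 112.5
Slice 6: Δl = 3.0/cos31.8° = 3.530 m; N'_6 = 288·cos31.8° = 244.8; c'Δl = 37.77; W sinα = 151.8
Slice 7: Δl = 3.1/cos48.1° = 4.642 m; N'_7 = 134·cos48.1° = 89.5; c'Δl = 49.67; W sinα = 99.7
Σc'Δl = 200.3 kN/m; ΣN' = 1446.8 kN/m; ΣW sinα = 369.7 kN/m
Resisting = 200.3 + 1446.8·tan29.6° = 200.3 + 821.9 = 1022.2 kN/m
FS = 1022.2 / 369.7 = 2.765

FS = 2.76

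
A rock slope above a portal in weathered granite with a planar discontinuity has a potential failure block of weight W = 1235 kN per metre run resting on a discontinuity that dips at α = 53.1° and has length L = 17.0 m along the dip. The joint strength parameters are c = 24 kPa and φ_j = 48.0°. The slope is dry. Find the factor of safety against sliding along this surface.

FS = 1.25

Resolving the block weight along and normal to the plane and applying the Mohr–Coulomb strength on the joint:
N' = W cosα = 1235·cos53.1° = 741.5 kN/m
Driving force T = W sinα = 1235·sin53.1° = 987.6 kN/m
Resisting force R = c·L + N'·tanφ_j = 24·17.0 + 741.5·tan48.0° = 408.0 + 823.5 = 1231.5 kN/m
FS = R / T = 1231.5 / 987.6 = 1.247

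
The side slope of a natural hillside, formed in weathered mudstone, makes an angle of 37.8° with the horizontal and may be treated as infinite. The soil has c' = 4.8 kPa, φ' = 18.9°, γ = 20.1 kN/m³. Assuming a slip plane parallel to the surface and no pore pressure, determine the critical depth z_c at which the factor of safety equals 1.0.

z_c = 0.88 m

Setting FS = 1.00 in FS = [c' + γz cos²β tanφ'] / [γz sinβ cosβ] and solving for z:
z = c' / [γ cosβ (FS·sinβ − cosβ·tanφ')]
  = 4.8 / [20.1·cos37.8°·(1.00·sin37.8° − cos37.8°·tan18.9°)]
  = 4.8 / [20.1·0.7902·(1.00·0.6129 − 0.7902·0.3424)]
  = 4.8 / 5.4377 = 0.883 m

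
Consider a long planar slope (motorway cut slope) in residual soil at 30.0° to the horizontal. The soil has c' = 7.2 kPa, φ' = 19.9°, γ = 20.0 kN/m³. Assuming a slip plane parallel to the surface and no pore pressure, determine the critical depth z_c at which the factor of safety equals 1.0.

Setting FS = 1.00 in FS = [c' + γz cos²β tanφ'] / [γz sinβ cosβ] and solving for z:
z = c' / [γ cosβ (FS·sinβ − cosβ·tanφ')]
  = 7.2 / [20.0·cos30.0°·(1.00·sin30.0° − cos30.0°·tan19.9°)]
  = 7.2 / [20.0·0.8660·(1.00·0.5000 − 0.8660·0.3620)]
  = 7.2 / 3.2303 = 2.229 m

z_c = 2.23 m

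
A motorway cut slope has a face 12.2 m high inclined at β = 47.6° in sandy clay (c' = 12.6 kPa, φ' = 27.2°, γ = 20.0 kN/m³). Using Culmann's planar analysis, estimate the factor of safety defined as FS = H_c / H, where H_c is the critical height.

H_c = (4c'/γ) · sinβ cosφ' / [1 − cos(β − φ')]
    = (4·12.6/20.0) · sin47.6°·cos27.2° / [1 − cos20.4°]
    = 2.520 · 0.6568 / 0.0627 = 26.39 m
FS = H_c / H = 26.39 / 12.2 = 2.163

FS = 2.16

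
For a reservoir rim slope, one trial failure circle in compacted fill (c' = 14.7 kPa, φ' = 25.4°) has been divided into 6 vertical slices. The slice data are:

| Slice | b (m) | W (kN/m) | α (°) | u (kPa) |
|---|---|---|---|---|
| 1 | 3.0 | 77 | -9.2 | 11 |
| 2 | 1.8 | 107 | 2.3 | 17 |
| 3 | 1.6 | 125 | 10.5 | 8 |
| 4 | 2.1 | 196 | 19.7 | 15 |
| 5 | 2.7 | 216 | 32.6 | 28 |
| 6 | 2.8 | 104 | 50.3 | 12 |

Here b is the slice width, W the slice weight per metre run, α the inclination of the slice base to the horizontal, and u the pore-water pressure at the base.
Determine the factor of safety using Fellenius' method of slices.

FS = 1.70

Ordinary method of slices: FS = Σ[c'·Δl_i + (W_i cosα_i − u_i·Δl_i)·tanφ'] / Σ W_i sinα_i, with Δl_i = b_i / cosα_i.
Slice 1: Δl = 3.0/cos(-9.2°) = 3.039 m; N'_1 = 77·cos(-9.2°) − 11·3.039 = 42.6; c'Δl = 44.67; W sinα = -12.3
Slice 2: Δl = 1.8/cos2.3° = 1.801 m; N'_2 = 107·cos2.3° − 17·1.801 = 76.3; c'Δl = 26.48; W sinα = 4.3
Slice 3: Δl = 1.6/cos10.5° = 1.627 m; N'_3 = 125·cos10.5° − 8·1.627 = 109.9; c'Δl = 23.92; W sinα = 22.8
Slice 4: Δl = 2.1/cos19.7° = 2.231 m; N'_4 = 196·cos19.7° − 15·2.231 = 151.1; c'Δl = 32.79; W sinα = 66.1
Slice 5: Δl = 2.7/cos32.6° = 3.205 m; N'_5 = 216·cos32.6° − 28·3.205 = 92.2; c'Δl = 47.11; W sinα = 116.4
Slice 6: Δl = 2.8/cos50.3° = 4.383 m; N'_6 = 104·cos50.3° − 12·4.383 = 13.8; c'Δl = 64.44; W sinα = 80.0
Σc'Δl = 239.4 kN/m; ΣN' = 485.9 kN/m; ΣW sinα = 277.2 kN/m
Resisting = 239.4 + 485.9·tan25.4° = 239.4 + 230.7 = 470.1 kN/m
FS = 470.1 / 277.2 = 1.696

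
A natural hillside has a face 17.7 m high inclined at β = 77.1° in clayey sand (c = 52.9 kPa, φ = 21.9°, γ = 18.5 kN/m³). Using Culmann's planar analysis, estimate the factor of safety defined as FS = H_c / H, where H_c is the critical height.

H_c = (4c/γ) · sinβ cosφ / [1 − cos(β − φ)]
    = (4·52.9/18.5) · sin77.1°·cos21.9° / [1 − cos55.2°]
    = 11.438 · 0.9044 / 0.4293 = 24.10 m
FS = H_c / H = 24.10 / 17.7 = 1.361

FS = 1.36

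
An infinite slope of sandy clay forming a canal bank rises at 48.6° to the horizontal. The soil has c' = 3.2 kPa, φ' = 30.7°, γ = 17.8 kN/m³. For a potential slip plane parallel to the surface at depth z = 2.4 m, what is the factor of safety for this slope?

FS = 0.67

For an infinite slope with a slip plane parallel to the surface (no pore pressure): FS = [c' + γz cos²β tanφ'] / [γz sinβ cosβ].
γz = 17.8·2.4 = 42.72 kN/m²
Numerator = 3.2 + 42.72·cos²48.6°·tan30.7° = 3.2 + 42.72·0.4373·0.5938 = 14.293 kPa
Denominator = 42.72·sin48.6°·cos48.6° = 42.72·0.7501·0.6613 = 21.192 kPa
FS = 14.293 / 21.192 = 0.674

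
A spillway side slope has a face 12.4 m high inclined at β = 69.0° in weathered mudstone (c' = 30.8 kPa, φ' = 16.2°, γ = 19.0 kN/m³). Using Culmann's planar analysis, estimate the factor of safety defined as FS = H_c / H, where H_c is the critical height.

H_c = (4c'/γ) · sinβ cosφ' / [1 − cos(β − φ')]
    = (4·30.8/19.0) · sin69.0°·cos16.2° / [1 − cos52.8°]
    = 6.484 · 0.8965 / 0.3954 = 14.70 m
FS = H_c / H = 14.70 / 12.4 = 1.186

FS = 1.19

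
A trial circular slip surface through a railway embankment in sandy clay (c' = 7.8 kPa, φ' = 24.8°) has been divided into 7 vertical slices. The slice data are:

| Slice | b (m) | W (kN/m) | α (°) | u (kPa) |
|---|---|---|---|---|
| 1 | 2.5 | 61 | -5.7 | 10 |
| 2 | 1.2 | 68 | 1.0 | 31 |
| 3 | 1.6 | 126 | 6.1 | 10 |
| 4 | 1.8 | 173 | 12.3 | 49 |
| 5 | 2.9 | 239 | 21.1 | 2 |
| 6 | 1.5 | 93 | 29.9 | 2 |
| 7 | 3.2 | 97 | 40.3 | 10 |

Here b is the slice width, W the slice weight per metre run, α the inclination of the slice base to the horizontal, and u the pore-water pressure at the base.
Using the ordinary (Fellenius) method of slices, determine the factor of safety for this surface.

Ordinary method of slices: FS = Σ[c'·Δl_i + (W_i cosα_i − u_i·Δl_i)·tanφ'] / Σ W_i sinα_i, with Δl_i = b_i / cosα_i.
Slice 1: Δl = 2.5/cos(-5.7°) = 2.512 m; N'_1 = 61·cos(-5.7°) − 10·2.512 = 35.6; c'Δl = 19.60; W sinα = -6.1
Slice 2: Δl = 1.2/cos1.0° = 1.200 m; N'_2 = 68·cos1.0° − 31·1.200 = 30.8; c'Δl = 9.36; W sinα = 1.2
Slice 3: Δl = 1.6/cos6.1° = 1.609 m; N'_3 = 126·cos6.1° − 10·1.609 = 109.2; c'Δl = 12.55; W sinα = 13.4
Slice 4: Δl = 1.8/cos12.3° = 1.842 m; N'_4 = 173·cos12.3° − 49·1.842 = 78.8; c'Δl = 14.37; W sinα = 36.9
Slice 5: Δl = 2.9/cos21.1° = 3.108 m; N'_5 = 239·cos21.1° − 2·3.108 = 216.8; c'Δl = 24.25; W sinα = 86.0
Slice 6: Δl = 1.5/cos29.9° = 1.730 m; N'_6 = 93·cos29.9° − 2·1.730 = 77.2; c'Δl = 13.50; W sinα = 46.4
Slice 7: Δl = 3.2/cos40.3° = 4.196 m; N'_7 = 97·cos40.3° − 10·4.196 = 32.0; c'Δl = 32.73; W sinα = 62.7
Σc'Δl = 126.3 kN/m; ΣN' = 580.3 kN/m; ΣW sinα = 240.5 kN/m
Resisting = 126.3 + 580.3·tan24.8° = 126.3 + 268.1 = 394.5 kN/m
FS = 394.5 / 240.5 = 1.640

FS = 1.64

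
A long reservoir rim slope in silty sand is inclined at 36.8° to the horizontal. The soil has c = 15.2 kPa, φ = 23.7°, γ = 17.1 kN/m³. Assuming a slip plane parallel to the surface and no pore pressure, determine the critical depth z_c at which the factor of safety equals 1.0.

z_c = 4.48 m

Setting FS = 1.00 in FS = [c + γz cos²β tanφ] / [γz sinβ cosβ] and solving for z:
z = c / [γ cosβ (FS·sinβ − cosβ·tanφ)]
  = 15.2 / [17.1·cos36.8°·(1.00·sin36.8° − cos36.8°·tan23.7°)]
  = 15.2 / [17.1·0.8007·(1.00·0.5990 − 0.8007·0.4390)]
  = 15.2 / 3.3893 = 4.485 m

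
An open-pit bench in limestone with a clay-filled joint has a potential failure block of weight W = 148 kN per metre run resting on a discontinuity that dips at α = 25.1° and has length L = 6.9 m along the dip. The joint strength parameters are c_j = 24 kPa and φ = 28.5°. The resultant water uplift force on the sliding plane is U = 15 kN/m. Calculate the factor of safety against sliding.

FS = 3.67

Resolving the block weight along and normal to the plane and applying the Mohr–Coulomb strength on the joint:
N' = W cosα − U = 148·cos25.1° − 15 = 119.0 kN/m
Driving force T = W sinα = 148·sin25.1° = 62.8 kN/m
Resisting force R = c_j·L + N'·tanφ = 24·6.9 + 119.0·tan28.5° = 165.6 + 64.6 = 230.2 kN/m
FS = R / T = 230.2 / 62.8 = 3.667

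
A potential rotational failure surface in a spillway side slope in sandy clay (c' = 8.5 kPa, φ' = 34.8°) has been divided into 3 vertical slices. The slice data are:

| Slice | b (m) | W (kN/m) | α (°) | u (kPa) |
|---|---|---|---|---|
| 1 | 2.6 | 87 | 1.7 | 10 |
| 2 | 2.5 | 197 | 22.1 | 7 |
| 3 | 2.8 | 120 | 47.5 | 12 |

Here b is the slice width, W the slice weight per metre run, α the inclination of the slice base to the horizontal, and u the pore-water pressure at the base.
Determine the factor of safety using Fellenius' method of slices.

FS = 1.56

Ordinary method of slices: FS = Σ[c'·Δl_i + (W_i cosα_i − u_i·Δl_i)·tanφ'] / Σ W_i sinα_i, with Δl_i = b_i / cosα_i.
Slice 1: Δl = 2.6/cos1.7° = 2.601 m; N'_1 = 87·cos1.7° − 10·2.601 = 61.0; c'Δl = 22.11; W sinα = 2.6
Slice 2: Δl = 2.5/cos22.1° = 2.698 m; N'_2 = 197·cos22.1° − 7·2.698 = 163.6; c'Δl = 22.94; W sinα = 74.1
Slice 3: Δl = 2.8/cos47.5° = 4.145 m; N'_3 = 120·cos47.5° − 12·4.145 = 31.3; c'Δl = 35.23; W sinα = 88.5
Σc'Δl = 80.3 kN/m; ΣN' = 255.9 kN/m; ΣW sinα = 165.2 kN/m
Resisting = 80.3 + 255.9·tan34.8° = 80.3 + 177.9 = 258.1 kN/m
FS = 258.1 / 165.2 = 1.563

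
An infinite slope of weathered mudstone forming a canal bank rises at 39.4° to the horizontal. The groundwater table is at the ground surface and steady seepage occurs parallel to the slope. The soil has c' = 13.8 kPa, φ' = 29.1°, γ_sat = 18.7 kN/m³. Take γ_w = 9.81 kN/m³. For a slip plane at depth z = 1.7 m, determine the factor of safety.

FS = 1.21

With seepage parallel to the slope and the water table at the surface, the effective normal stress on the slip plane uses the buoyant unit weight γ' = γ_sat − γ_w while the driving shear stress uses γ_sat:
FS = [c' + γ' z cos²β tanφ'] / [γ_sat z sinβ cosβ]
γ' = 18.7 − 9.81 = 8.89 kN/m³
Numerator = 13.8 + 8.89·1.7·cos²39.4°·tan29.1° = 13.8 + 8.89·1.7·0.5971·0.5566 = 18.823 kPa
Denominator = 18.7·1.7·sin39.4°·cos39.4° = 18.7·1.7·0.6347·0.7727 = 15.592 kPa
FS = 18.823 / 15.592 = 1.207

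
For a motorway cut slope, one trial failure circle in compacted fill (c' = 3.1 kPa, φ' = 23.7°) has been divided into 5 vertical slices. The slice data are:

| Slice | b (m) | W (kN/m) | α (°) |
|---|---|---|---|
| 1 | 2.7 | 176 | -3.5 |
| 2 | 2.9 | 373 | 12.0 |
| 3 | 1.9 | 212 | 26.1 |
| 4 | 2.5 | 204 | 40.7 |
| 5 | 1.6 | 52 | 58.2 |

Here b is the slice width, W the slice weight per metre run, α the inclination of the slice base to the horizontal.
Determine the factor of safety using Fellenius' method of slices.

Ordinary method of slices: FS = Σ[c'·Δl_i + (W_i cosα_i)·tanφ'] / Σ W_i sinα_i, with Δl_i = b_i / cosα_i.
Slice 1: Δl = 2.7/cos(-3.5°) = 2.705 m; N'_1 = 176·cos(-3.5°) = 175.7; c'Δl = 8.39; W sinα = -10.7
Slice 2: Δl = 2.9/cos12.0° = 2.965 m; N'_2 = 373·cos12.0° = 364.8; c'Δl = 9.19; W sinα = 77.6
Slice 3: Δl = 1.9/cos26.1° = 2.116 m; N'_3 = 212·cos26.1° = 190.4; c'Δl = 6.56; W sinα = 93.3
Slice 4: Δl = 2.5/cos40.7° = 3.298 m; N'_4 = 204·cos40.7° = 154.7; c'Δl = 10.22; W sinα = 133.0
Slice 5: Δl = 1.6/cos58.2° = 3.036 m; N'_5 = 52·cos58.2° = 27.4; c'Δl = 9.41; W sinα = 44.2
Σc'Δl = 43.8 kN/m; ΣN' = 913.0 kN/m; ΣW sinα = 337.3 kN/m
Resisting = 43.8 + 913.0·tan23.7° = 43.8 + 400.8 = 444.5 kN/m
FS = 444.5 / 337.3 = 1.318

FS = 1.32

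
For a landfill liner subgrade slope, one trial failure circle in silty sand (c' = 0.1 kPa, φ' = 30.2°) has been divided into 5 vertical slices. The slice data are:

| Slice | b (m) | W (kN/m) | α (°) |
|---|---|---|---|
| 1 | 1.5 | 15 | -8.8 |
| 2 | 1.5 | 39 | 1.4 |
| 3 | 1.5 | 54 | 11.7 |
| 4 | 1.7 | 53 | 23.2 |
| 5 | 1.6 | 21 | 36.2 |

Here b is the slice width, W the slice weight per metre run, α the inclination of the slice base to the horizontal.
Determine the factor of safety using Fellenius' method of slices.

Ordinary method of slices: FS = Σ[c'·Δl_i + (W_i cosα_i)·tanφ'] / Σ W_i sinα_i, with Δl_i = b_i / cosα_i.
Slice 1: Δl = 1.5/cos(-8.8°) = 1.518 m; N'_1 = 15·cos(-8.8°) = 14.8; c'Δl = 0.15; W sinα = -2.3
Slice 2: Δl = 1.5/cos1.4° = 1.500 m; N'_2 = 39·cos1.4° = 39.0; c'Δl = 0.15; W sinα = 1.0
Slice 3: Δl = 1.5/cos11.7° = 1.532 m; N'_3 = 54·cos11.7° = 52.9; c'Δl = 0.15; W sinα = 11.0
Slice 4: Δl = 1.7/cos23.2° = 1.850 m; N'_4 = 53·cos23.2° = 48.7; c'Δl = 0.18; W sinα = 20.9
Slice 5: Δl = 1.6/cos36.2° = 1.983 m; N'_5 = 21·cos36.2° = 16.9; c'Δl = 0.20; W sinα = 12.4
Σc'Δl = 0.8 kN/m; ΣN' = 172.4 kN/m; ΣW sinα = 42.9 kN/m
Resisting = 0.8 + 172.4·tan30.2° = 0.8 + 100.3 = 101.1 kN/m
FS = 101.1 / 42.9 = 2.358

FS = 2.36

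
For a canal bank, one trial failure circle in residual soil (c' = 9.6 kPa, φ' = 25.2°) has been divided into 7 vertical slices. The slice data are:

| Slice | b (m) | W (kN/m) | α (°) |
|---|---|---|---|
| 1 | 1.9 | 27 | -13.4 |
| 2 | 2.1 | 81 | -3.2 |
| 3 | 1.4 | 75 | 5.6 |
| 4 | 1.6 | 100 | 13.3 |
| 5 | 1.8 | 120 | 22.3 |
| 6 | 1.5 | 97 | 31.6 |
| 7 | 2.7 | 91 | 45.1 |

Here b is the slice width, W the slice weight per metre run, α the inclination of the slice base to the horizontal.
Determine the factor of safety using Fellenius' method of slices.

FS = 2.18

Ordinary method of slices: FS = Σ[c'·Δl_i + (W_i cosα_i)·tanφ'] / Σ W_i sinα_i, with Δl_i = b_i / cosα_i.
Slice 1: Δl = 1.9/cos(-13.4°) = 1.953 m; N'_1 = 27·cos(-13.4°) = 26.3; c'Δl = 18.75; W sinα = -6.3
Slice 2: Δl = 2.1/cos(-3.2°) = 2.103 m; N'_2 = 81·cos(-3.2°) = 80.9; c'Δl = 20.19; W sinα = -4.5
Slice 3: Δl = 1.4/cos5.6° = 1.407 m; N'_3 = 75·cos5.6° = 74.6; c'Δl = 13.50; W sinα = 7.3
Slice 4: Δl = 1.6/cos13.3° = 1.644 m; N'_4 = 100·cos13.3° = 97.3; c'Δl = 15.78; W sinα = 23.0
Slice 5: Δl = 1.8/cos22.3° = 1.946 m; N'_5 = 120·cos22.3° = 111.0; c'Δl = 18.68; W sinα = 45.5
Slice 6: Δl = 1.5/cos31.6° = 1.761 m; N'_6 = 97·cos31.6° = 82.6; c'Δl = 16.91; W sinα = 50.8
Slice 7: Δl = 2.7/cos45.1° = 3.825 m; N'_7 = 91·cos45.1° = 64.2; c'Δl = 36.72; W sinα = 64.5
Σc'Δl = 140.5 kN/m; ΣN' = 537.0 kN/m; ΣW sinα = 180.4 kN/m
Resisting = 140.5 + 537.0·tan25.2° = 140.5 + 252.7 = 393.2 kN/m
FS = 393.2 / 180.4 = 2.180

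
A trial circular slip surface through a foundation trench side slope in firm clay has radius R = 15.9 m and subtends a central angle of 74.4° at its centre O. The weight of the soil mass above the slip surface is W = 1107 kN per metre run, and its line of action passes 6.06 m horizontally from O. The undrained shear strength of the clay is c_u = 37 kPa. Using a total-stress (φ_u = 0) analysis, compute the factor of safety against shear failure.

Taking moments about the centre O, the resisting moment is provided by the undrained shear strength acting along the arc:
Arc length L_a = R·θ = 15.9·(74.4°·π/180) = 15.9·1.2985 = 20.65 m
M_R = c_u·L_a·R = 37·20.65·15.9 = 12146.4 kN·m/m
M_D = W·d = 1107·6.06 = 6708.4 kN·m/m
FS = M_R / M_D = 12146.4 / 6708.4 = 1.811

FS = 1.81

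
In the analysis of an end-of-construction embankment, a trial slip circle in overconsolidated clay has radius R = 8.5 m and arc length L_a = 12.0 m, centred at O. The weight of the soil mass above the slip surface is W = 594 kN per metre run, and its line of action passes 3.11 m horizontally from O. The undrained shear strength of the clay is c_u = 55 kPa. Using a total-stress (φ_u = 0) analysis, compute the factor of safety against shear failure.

Taking moments about the centre O, the resisting moment is provided by the undrained shear strength acting along the arc:
M_R = c_u·L_a·R = 55·12.00·8.5 = 5610.0 kN·m/m
M_D = W·d = 594·3.11 = 1847.3 kN·m/m
FS = M_R / M_D = 5610.0 / 1847.3 = 3.037

FS = 3.04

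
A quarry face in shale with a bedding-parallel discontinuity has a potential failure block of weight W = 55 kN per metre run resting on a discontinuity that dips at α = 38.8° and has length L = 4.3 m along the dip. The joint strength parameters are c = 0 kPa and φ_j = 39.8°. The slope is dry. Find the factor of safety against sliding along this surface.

FS = 1.04

Resolving the block weight along and normal to the plane and applying the Mohr–Coulomb strength on the joint:
N' = W cosα = 55·cos38.8° = 42.9 kN/m
Driving force T = W sinα = 55·sin38.8° = 34.5 kN/m
Resisting force R = c·L + N'·tanφ_j = 0·4.3 + 42.9·tan39.8° = 0.0 + 35.7 = 35.7 kN/m
FS = R / T = 35.7 / 34.5 = 1.036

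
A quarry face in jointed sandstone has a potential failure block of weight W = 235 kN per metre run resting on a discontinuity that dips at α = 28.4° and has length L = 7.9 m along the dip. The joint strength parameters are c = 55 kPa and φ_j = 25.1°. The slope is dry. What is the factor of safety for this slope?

Resolving the block weight along and normal to the plane and applying the Mohr–Coulomb strength on the joint:
N' = W cosα = 235·cos28.4° = 206.7 kN/m
Driving force T = W sinα = 235·sin28.4° = 111.8 kN/m
Resisting force R = c·L + N'·tanφ_j = 55·7.9 + 206.7·tan25.1° = 434.5 + 96.8 = 531.3 kN/m
FS = R / T = 531.3 / 111.8 = 4.754

FS = 4.75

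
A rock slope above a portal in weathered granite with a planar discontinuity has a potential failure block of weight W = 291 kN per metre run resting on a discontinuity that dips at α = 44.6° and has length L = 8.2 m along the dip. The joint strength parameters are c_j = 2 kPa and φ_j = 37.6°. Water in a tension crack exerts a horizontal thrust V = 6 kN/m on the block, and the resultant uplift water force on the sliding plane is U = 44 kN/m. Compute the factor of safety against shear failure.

FS = 0.67

Resolving the block weight along and normal to the plane and applying the Mohr–Coulomb strength on the joint:
N' = W cosα − U − V sinα = 291·cos44.6° − 44 − 6·sin44.6° = 159.0 kN/m
Driving force T = W sinα + V cosα = 291·sin44.6° + 6·cos44.6° = 208.6 kN/m
Resisting force R = c_j·L + N'·tanφ_j = 2·8.2 + 159.0·tan37.6° = 16.4 + 122.4 = 138.8 kN/m
FS = R / T = 138.8 / 208.6 = 0.666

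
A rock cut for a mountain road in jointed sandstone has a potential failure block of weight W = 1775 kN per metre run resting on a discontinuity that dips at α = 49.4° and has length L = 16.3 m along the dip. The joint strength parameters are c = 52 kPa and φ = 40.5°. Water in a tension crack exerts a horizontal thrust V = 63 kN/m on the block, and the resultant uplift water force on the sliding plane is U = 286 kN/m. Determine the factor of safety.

Resolving the block weight along and normal to the plane and applying the Mohr–Coulomb strength on the joint:
N' = W cosα − U − V sinα = 1775·cos49.4° − 286 − 63·sin49.4° = 821.3 kN/m
Driving force T = W sinα + V cosα = 1775·sin49.4° + 63·cos49.4° = 1388.7 kN/m
Resisting force R = c·L + N'·tanφ = 52·16.3 + 821.3·tan40.5° = 847.6 + 701.4 = 1549.0 kN/m
FS = R / T = 1549.0 / 1388.7 = 1.115

FS = 1.12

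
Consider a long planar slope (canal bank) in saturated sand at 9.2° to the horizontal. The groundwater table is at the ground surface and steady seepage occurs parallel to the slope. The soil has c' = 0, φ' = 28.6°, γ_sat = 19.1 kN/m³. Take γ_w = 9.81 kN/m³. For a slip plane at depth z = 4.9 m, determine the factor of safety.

FS = 1.64

With seepage parallel to the slope and the water table at the surface, the effective normal stress on the slip plane uses the buoyant unit weight γ' = γ_sat − γ_w while the driving shear stress uses γ_sat:
FS = [c' + γ' z cos²β tanφ'] / [γ_sat z sinβ cosβ]
(For c' = 0 this reduces to FS = (γ'/γ_sat)·tanφ'/tanβ.)
γ' = 19.1 − 9.81 = 9.29 kN/m³
Numerator = 0.0 + 9.29·4.9·cos²9.2°·tan28.6° = 0.0 + 9.29·4.9·0.9744·0.5452 = 24.184 kPa
Denominator = 19.1·4.9·sin9.2°·cos9.2° = 19.1·4.9·0.1599·0.9871 = 14.771 kPa
FS = 24.184 / 14.771 = 1.637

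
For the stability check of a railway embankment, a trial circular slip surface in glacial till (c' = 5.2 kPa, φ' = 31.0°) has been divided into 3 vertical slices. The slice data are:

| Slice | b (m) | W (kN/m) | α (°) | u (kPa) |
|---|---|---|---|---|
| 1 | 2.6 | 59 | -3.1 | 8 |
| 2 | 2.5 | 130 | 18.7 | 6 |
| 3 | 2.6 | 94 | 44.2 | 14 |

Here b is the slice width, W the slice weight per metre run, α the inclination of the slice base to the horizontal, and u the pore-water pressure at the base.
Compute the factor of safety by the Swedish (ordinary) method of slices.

Ordinary method of slices: FS = Σ[c'·Δl_i + (W_i cosα_i − u_i·Δl_i)·tanφ'] / Σ W_i sinα_i, with Δl_i = b_i / cosα_i.
Slice 1: Δl = 2.6/cos(-3.1°) = 2.604 m; N'_1 = 59·cos(-3.1°) − 8·2.604 = 38.1; c'Δl = 13.54; W sinα = -3.2
Slice 2: Δl = 2.5/cos18.7° = 2.639 m; N'_2 = 130·cos18.7° − 6·2.639 = 107.3; c'Δl = 13.72; W sinα = 41.7
Slice 3: Δl = 2.6/cos44.2° = 3.627 m; N'_3 = 94·cos44.2° − 14·3.627 = 16.6; c'Δl = 18.86; W sinα = 65.5
Σc'Δl = 46.1 kN/m; ΣN' = 162.0 kN/m; ΣW sinα = 104.0 kN/m
Resisting = 46.1 + 162.0·tan31.0° = 46.1 + 97.3 = 143.5 kN/m
FS = 143.5 / 104.0 = 1.379

FS = 1.38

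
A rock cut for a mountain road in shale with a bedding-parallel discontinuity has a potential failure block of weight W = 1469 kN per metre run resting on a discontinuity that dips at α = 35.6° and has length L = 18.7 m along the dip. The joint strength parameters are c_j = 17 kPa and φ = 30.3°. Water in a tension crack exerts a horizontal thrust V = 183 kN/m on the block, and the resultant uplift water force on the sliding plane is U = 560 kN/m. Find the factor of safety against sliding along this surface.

Resolving the block weight along and normal to the plane and applying the Mohr–Coulomb strength on the joint:
N' = W cosα − U − V sinα = 1469·cos35.6° − 560 − 183·sin35.6° = 527.9 kN/m
Driving force T = W sinα + V cosα = 1469·sin35.6° + 183·cos35.6° = 1003.9 kN/m
Resisting force R = c_j·L + N'·tanφ = 17·18.7 + 527.9·tan30.3° = 317.9 + 308.5 = 626.4 kN/m
FS = R / T = 626.4 / 1003.9 = 0.624

FS = 0.62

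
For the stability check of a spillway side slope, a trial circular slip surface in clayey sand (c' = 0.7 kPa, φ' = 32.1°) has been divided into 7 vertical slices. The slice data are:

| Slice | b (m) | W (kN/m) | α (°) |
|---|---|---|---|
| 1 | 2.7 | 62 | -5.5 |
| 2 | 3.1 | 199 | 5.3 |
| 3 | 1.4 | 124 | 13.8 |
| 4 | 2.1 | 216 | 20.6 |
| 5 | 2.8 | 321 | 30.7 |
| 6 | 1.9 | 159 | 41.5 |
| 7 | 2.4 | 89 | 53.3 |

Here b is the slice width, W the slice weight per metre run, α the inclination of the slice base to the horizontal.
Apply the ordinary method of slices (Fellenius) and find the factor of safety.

Ordinary method of slices: FS = Σ[c'·Δl_i + (W_i cosα_i)·tanφ'] / Σ W_i sinα_i, with Δl_i = b_i / cosα_i.
Slice 1: Δl = 2.7/cos(-5.5°) = 2.712 m; N'_1 = 62·cos(-5.5°) = 61.7; c'Δl = 1.90; W sinα = -5.9
Slice 2: Δl = 3.1/cos5.3° = 3.113 m; N'_2 = 199·cos5.3° = 198.1; c'Δl = 2.18; W sinα = 18.4
Slice 3: Δl = 1.4/cos13.8° = 1.442 m; N'_3 = 124·cos13.8° = 120.4; c'Δl = 1.01; W sinα = 29.6
Slice 4: Δl = 2.1/cos20.6° = 2.243 m; N'_4 = 216·cos20.6° = 202.2; c'Δl = 1.57; W sinα = 76.0
Slice 5: Δl = 2.8/cos30.7° = 3.256 m; N'_5 = 321·cos30.7° = 276.0; c'Δl = 2.28; W sinα = 163.9
Slice 6: Δl = 1.9/cos41.5° = 2.537 m; N'_6 = 159·cos41.5° = 119.1; c'Δl = 1.78; W sinα = 105.4
Slice 7: Δl = 2.4/cos53.3° = 4.016 m; N'_7 = 89·cos53.3° = 53.2; c'Δl = 2.81; W sinα = 71.4
Σc'Δl = 13.5 kN/m; ΣN' = 1030.8 kN/m; ΣW sinα = 458.6 kN/m
Resisting = 13.5 + 1030.8·tan32.1° = 13.5 + 646.6 = 660.1 kN/m
FS = 660.1 / 458.6 = 1.439

FS = 1.44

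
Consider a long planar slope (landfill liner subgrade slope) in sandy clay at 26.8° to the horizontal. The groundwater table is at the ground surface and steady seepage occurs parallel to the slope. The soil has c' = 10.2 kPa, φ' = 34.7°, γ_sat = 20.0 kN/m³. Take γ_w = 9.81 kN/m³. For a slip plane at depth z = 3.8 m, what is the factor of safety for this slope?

With seepage parallel to the slope and the water table at the surface, the effective normal stress on the slip plane uses the buoyant unit weight γ' = γ_sat − γ_w while the driving shear stress uses γ_sat:
FS = [c' + γ' z cos²β tanφ'] / [γ_sat z sinβ cosβ]
γ' = 20.0 − 9.81 = 10.19 kN/m³
Numerator = 10.2 + 10.19·3.8·cos²26.8°·tan34.7° = 10.2 + 10.19·3.8·0.7967·0.6924 = 31.562 kPa
Denominator = 20.0·3.8·sin26.8°·cos26.8° = 20.0·3.8·0.4509·0.8926 = 30.586 kPa
FS = 31.562 / 30.586 = 1.032

FS = 1.03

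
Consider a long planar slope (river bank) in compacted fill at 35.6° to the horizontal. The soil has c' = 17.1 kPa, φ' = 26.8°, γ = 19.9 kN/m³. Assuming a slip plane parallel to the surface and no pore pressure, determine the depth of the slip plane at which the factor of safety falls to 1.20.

Setting FS = 1.20 in FS = [c' + γz cos²β tanφ'] / [γz sinβ cosβ] and solving for z:
z = c' / [γ cosβ (FS·sinβ − cosβ·tanφ')]
  = 17.1 / [19.9·cos35.6°·(1.20·sin35.6° − cos35.6°·tan26.8°)]
  = 17.1 / [19.9·0.8131·(1.20·0.5821 − 0.8131·0.5051)]
  = 17.1 / 4.6571 = 3.672 m

z = 3.67 m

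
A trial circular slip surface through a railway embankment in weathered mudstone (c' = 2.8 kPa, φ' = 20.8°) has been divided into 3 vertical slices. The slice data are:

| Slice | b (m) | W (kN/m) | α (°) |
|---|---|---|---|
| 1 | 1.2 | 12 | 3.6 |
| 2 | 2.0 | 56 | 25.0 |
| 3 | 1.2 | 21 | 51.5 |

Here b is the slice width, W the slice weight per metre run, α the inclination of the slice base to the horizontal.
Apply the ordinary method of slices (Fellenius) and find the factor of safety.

FS = 1.07

Ordinary method of slices: FS = Σ[c'·Δl_i + (W_i cosα_i)·tanφ'] / Σ W_i sinα_i, with Δl_i = b_i / cosα_i.
Slice 1: Δl = 1.2/cos3.6° = 1.202 m; N'_1 = 12·cos3.6° = 12.0; c'Δl = 3.37; W sinα = 0.8
Slice 2: Δl = 2.0/cos25.0° = 2.207 m; N'_2 = 56·cos25.0° = 50.8; c'Δl = 6.18; W sinα = 23.7
Slice 3: Δl = 1.2/cos51.5° = 1.928 m; N'_3 = 21·cos51.5° = 13.1; c'Δl = 5.40; W sinα = 16.4
Σc'Δl = 14.9 kN/m; ΣN' = 75.8 kN/m; ΣW sinα = 40.9 kN/m
Resisting = 14.9 + 75.8·tan20.8° = 14.9 + 28.8 = 43.7 kN/m
FS = 43.7 / 40.9 = 1.071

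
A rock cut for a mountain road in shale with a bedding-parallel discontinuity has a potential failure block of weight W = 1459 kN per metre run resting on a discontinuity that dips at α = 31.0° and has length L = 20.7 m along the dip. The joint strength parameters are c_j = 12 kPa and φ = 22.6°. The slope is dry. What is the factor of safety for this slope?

FS = 1.02

Resolving the block weight along and normal to the plane and applying the Mohr–Coulomb strength on the joint:
N' = W cosα = 1459·cos31.0° = 1250.6 kN/m
Driving force T = W sinα = 1459·sin31.0° = 751.4 kN/m
Resisting force R = c_j·L + N'·tanφ = 12·20.7 + 1250.6·tan22.6° = 248.4 + 520.6 = 769.0 kN/m
FS = R / T = 769.0 / 751.4 = 1.023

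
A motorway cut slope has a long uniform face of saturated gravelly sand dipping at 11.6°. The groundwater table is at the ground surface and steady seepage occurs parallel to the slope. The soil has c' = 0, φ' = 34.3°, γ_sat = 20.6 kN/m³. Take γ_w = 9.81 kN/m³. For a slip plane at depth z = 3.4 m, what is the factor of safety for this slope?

FS = 1.74

With seepage parallel to the slope and the water table at the surface, the effective normal stress on the slip plane uses the buoyant unit weight γ' = γ_sat − γ_w while the driving shear stress uses γ_sat:
FS = [c' + γ' z cos²β tanφ'] / [γ_sat z sinβ cosβ]
(For c' = 0 this reduces to FS = (γ'/γ_sat)·tanφ'/tanβ.)
γ' = 20.6 − 9.81 = 10.79 kN/m³
Numerator = 0.0 + 10.79·3.4·cos²11.6°·tan34.3° = 0.0 + 10.79·3.4·0.9596·0.6822 = 24.014 kPa
Denominator = 20.6·3.4·sin11.6°·cos11.6° = 20.6·3.4·0.2011·0.9796 = 13.796 kPa
FS = 24.014 / 13.796 = 1.741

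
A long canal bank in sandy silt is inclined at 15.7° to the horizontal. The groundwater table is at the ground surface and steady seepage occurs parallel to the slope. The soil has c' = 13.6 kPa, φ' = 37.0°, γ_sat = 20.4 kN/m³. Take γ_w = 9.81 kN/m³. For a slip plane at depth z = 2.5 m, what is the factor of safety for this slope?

With seepage parallel to the slope and the water table at the surface, the effective normal stress on the slip plane uses the buoyant unit weight γ' = γ_sat − γ_w while the driving shear stress uses γ_sat:
FS = [c' + γ' z cos²β tanφ'] / [γ_sat z sinβ cosβ]
γ' = 20.4 − 9.81 = 10.59 kN/m³
Numerator = 13.6 + 10.59·2.5·cos²15.7°·tan37.0° = 13.6 + 10.59·2.5·0.9268·0.7536 = 32.089 kPa
Denominator = 20.4·2.5·sin15.7°·cos15.7° = 20.4·2.5·0.2706·0.9627 = 13.286 kPa
FS = 32.089 / 13.286 = 2.415

FS = 2.42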